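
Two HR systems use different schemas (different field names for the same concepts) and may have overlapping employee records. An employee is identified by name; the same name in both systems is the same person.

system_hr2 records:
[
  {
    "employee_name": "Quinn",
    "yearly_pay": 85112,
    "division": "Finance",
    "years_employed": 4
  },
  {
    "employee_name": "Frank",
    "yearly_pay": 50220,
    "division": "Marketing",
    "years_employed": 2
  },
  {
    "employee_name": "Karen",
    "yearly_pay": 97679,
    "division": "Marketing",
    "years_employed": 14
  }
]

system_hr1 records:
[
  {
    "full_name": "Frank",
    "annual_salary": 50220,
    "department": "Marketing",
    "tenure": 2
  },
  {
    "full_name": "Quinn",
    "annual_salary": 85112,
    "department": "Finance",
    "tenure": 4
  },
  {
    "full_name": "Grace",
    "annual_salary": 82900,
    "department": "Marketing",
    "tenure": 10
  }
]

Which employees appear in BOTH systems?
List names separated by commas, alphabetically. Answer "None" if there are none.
Frank, Quinn

Schema mapping: "employee_name" (system_hr2) = "full_name" (system_hr1) = employee name

Names in system_hr2: ['Frank', 'Karen', 'Quinn']
Names in system_hr1: ['Frank', 'Grace', 'Quinn']

Intersection: ['Frank', 'Quinn']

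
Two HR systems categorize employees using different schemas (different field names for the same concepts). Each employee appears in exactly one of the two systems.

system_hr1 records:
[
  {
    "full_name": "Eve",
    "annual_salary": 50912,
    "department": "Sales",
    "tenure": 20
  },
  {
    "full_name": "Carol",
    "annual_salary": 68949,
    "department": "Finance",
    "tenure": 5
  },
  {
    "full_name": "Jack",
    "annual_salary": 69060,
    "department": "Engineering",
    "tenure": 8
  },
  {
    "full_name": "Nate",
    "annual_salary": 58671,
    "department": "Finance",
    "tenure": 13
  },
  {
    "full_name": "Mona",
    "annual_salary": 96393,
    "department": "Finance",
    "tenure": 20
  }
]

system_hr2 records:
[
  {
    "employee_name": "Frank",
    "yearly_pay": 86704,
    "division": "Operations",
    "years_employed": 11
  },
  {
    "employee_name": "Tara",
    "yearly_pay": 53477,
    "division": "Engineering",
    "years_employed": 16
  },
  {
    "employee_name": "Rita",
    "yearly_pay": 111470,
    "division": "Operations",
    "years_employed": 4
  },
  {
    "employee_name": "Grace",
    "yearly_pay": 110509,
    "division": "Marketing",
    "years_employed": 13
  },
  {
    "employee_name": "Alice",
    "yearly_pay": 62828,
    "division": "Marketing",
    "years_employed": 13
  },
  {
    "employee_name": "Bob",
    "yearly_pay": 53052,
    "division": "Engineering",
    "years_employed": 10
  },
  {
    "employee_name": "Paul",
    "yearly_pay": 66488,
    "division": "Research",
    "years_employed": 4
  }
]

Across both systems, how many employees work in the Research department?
1

Schema mapping: "department" (system_hr1) = "division" (system_hr2) = department

Research employees in system_hr1: 0
Research employees in system_hr2: 1

Total in Research: 0 + 1 = 1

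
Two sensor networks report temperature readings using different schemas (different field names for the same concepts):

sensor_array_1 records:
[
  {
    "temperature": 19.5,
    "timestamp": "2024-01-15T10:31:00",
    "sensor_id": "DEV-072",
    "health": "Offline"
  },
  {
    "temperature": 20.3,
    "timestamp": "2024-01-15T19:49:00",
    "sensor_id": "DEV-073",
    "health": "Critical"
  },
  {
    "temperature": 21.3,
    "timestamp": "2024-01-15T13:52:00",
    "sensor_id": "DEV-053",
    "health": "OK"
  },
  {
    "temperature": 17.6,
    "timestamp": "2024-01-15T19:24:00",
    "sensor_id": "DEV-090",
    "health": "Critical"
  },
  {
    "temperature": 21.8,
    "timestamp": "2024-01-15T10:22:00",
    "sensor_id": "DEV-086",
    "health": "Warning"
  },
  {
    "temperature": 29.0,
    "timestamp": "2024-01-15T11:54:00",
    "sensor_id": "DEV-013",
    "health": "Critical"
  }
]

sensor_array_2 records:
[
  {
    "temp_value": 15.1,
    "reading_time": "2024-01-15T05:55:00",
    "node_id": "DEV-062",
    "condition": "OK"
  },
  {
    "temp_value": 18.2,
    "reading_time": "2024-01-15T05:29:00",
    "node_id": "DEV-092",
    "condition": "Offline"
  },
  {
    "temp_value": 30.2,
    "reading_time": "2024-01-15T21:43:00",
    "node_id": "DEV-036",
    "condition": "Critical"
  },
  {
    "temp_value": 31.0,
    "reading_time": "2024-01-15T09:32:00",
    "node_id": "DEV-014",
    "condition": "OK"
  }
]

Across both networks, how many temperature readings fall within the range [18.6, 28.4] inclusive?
4

Schema mapping: "temperature" (sensor_array_1) = "temp_value" (sensor_array_2) = temperature

Readings in [18.6, 28.4] from sensor_array_1: 4
Readings in [18.6, 28.4] from sensor_array_2: 0

Total count: 4 + 0 = 4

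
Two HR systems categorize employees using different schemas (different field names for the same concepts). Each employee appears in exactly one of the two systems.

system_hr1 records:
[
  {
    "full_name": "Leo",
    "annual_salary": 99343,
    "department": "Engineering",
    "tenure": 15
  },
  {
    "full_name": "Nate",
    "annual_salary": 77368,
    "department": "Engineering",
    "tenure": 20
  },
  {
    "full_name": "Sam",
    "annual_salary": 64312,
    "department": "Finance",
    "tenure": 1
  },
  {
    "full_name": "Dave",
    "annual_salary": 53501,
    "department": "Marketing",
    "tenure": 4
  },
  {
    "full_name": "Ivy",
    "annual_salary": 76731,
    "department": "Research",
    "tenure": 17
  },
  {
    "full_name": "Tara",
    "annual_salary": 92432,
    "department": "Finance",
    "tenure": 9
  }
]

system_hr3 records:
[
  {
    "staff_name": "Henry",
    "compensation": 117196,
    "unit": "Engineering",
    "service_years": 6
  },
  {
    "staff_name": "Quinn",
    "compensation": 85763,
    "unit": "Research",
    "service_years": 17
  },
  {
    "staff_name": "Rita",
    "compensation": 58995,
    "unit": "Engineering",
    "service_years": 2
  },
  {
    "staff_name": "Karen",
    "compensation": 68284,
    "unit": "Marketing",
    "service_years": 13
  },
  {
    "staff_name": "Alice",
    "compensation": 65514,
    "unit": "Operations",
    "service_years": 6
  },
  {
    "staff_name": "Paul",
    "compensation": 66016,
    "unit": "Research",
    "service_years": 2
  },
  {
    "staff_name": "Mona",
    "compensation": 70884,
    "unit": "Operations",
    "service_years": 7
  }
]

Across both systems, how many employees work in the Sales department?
0

Schema mapping: "department" (system_hr1) = "unit" (system_hr3) = department

Sales employees in system_hr1: 0
Sales employees in system_hr3: 0

Total in Sales: 0 + 0 = 0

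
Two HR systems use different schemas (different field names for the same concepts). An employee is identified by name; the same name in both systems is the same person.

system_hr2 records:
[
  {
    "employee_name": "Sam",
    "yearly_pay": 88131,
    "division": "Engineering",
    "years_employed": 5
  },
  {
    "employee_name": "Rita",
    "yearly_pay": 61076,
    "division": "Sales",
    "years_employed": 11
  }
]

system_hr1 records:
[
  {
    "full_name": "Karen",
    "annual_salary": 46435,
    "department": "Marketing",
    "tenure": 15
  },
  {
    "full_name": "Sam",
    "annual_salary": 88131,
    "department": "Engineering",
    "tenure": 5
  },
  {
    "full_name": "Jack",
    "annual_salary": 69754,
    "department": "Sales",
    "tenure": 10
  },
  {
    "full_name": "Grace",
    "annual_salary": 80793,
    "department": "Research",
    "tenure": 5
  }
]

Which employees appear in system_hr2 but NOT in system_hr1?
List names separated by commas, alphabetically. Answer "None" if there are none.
Rita

Schema mapping: "employee_name" (system_hr2) = "full_name" (system_hr1) = employee name

Names in system_hr2: ['Rita', 'Sam']
Names in system_hr1: ['Grace', 'Jack', 'Karen', 'Sam']

In system_hr2 but not system_hr1: ['Rita']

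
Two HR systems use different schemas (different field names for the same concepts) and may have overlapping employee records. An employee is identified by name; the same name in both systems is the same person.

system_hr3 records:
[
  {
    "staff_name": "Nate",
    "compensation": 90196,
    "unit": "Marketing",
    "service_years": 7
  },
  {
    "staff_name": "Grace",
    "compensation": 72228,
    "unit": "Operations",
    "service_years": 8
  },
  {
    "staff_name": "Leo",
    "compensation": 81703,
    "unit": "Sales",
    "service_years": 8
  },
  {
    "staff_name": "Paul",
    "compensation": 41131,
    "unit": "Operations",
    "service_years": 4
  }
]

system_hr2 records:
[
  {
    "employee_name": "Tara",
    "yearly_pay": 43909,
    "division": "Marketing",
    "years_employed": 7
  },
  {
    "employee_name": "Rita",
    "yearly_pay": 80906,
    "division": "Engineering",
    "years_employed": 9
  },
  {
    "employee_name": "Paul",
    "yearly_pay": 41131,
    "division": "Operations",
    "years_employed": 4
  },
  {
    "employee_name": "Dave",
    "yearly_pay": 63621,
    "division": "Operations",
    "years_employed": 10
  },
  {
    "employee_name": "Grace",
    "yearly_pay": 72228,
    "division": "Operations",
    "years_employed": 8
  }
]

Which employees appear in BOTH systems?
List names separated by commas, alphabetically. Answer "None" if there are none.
Grace, Paul

Schema mapping: "staff_name" (system_hr3) = "employee_name" (system_hr2) = employee name

Names in system_hr3: ['Grace', 'Leo', 'Nate', 'Paul']
Names in system_hr2: ['Dave', 'Grace', 'Paul', 'Rita', 'Tara']

Intersection: ['Grace', 'Paul']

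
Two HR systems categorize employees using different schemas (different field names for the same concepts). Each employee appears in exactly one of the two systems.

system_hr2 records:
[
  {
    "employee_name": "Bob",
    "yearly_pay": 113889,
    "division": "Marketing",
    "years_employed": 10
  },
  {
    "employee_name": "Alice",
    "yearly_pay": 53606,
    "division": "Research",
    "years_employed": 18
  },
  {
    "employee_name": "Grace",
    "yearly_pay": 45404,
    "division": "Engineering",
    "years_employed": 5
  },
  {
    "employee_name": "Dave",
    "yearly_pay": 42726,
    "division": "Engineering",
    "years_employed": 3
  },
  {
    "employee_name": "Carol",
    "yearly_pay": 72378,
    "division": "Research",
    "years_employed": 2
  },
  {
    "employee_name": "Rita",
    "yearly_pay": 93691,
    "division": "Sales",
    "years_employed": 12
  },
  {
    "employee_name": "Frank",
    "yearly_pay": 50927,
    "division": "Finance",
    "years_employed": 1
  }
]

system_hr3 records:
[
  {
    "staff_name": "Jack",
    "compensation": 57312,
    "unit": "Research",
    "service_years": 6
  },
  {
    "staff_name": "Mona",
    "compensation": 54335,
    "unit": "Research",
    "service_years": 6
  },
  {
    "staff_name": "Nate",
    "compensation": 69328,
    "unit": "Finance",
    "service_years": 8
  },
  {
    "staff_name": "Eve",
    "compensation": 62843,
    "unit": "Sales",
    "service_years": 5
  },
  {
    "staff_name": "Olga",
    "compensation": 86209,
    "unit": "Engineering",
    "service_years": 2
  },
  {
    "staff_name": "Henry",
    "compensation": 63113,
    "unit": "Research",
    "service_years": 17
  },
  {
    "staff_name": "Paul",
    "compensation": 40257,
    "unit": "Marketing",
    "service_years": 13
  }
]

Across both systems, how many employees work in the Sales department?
2

Schema mapping: "division" (system_hr2) = "unit" (system_hr3) = department

Sales employees in system_hr2: 1
Sales employees in system_hr3: 1

Total in Sales: 1 + 1 = 2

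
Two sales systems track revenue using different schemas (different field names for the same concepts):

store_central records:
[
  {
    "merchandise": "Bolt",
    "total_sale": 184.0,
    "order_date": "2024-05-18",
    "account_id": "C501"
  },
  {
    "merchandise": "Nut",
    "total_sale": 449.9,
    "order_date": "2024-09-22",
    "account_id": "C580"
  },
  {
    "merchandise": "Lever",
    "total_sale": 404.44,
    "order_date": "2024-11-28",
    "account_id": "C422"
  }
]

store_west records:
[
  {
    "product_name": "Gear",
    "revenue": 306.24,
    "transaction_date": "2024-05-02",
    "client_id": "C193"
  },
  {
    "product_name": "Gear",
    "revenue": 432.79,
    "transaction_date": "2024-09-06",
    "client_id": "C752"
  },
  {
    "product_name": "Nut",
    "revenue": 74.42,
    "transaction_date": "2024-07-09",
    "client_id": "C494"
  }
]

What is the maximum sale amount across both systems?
449.9

Reconcile: "total_sale" (store_central) = "revenue" (store_west) = sale amount

Maximum in store_central: 449.9
Maximum in store_west: 432.79

Overall maximum: max(449.9, 432.79) = 449.9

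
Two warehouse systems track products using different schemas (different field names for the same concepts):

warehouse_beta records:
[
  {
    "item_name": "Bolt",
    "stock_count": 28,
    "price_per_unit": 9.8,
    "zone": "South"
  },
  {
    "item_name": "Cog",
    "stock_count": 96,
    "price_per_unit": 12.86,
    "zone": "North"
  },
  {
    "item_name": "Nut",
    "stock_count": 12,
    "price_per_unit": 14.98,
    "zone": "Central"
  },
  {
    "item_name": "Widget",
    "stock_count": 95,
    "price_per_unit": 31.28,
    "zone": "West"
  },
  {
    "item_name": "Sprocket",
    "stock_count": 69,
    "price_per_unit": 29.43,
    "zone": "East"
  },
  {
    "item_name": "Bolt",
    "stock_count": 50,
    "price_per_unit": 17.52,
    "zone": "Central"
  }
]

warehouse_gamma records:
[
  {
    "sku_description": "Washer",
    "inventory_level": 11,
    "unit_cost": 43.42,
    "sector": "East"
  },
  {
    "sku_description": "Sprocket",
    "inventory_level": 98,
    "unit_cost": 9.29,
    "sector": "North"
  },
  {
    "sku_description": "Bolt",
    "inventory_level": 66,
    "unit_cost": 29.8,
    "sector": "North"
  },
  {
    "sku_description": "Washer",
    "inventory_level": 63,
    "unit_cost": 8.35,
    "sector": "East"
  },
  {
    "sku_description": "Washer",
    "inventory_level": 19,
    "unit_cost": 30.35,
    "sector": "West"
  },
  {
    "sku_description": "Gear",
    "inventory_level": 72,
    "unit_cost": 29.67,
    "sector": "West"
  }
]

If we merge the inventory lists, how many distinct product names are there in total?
7

Schema mapping: "item_name" (warehouse_beta) = "sku_description" (warehouse_gamma) = product name

Products in warehouse_beta: ['Bolt', 'Cog', 'Nut', 'Sprocket', 'Widget']
Products in warehouse_gamma: ['Bolt', 'Gear', 'Sprocket', 'Washer']

Union (unique products): ['Bolt', 'Cog', 'Gear', 'Nut', 'Sprocket', 'Washer', 'Widget']
Count: 7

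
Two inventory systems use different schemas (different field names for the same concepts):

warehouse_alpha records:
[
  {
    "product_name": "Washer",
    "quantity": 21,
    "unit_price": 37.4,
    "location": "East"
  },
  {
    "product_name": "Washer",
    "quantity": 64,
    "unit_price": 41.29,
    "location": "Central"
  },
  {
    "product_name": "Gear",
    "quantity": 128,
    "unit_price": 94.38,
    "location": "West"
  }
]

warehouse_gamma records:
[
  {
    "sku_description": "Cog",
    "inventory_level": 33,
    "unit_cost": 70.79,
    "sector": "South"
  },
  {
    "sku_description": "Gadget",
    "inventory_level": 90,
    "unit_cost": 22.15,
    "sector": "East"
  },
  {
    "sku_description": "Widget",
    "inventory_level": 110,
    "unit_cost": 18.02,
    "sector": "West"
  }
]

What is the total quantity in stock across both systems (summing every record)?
446

To reconcile these schemas, identify the field holding the quantity in stock in each system:
1. In warehouse_alpha it is "quantity"
2. In warehouse_gamma it is "inventory_level"

From warehouse_alpha: 21 + 64 + 128 = 213
From warehouse_gamma: 33 + 90 + 110 = 233

Total: 213 + 233 = 446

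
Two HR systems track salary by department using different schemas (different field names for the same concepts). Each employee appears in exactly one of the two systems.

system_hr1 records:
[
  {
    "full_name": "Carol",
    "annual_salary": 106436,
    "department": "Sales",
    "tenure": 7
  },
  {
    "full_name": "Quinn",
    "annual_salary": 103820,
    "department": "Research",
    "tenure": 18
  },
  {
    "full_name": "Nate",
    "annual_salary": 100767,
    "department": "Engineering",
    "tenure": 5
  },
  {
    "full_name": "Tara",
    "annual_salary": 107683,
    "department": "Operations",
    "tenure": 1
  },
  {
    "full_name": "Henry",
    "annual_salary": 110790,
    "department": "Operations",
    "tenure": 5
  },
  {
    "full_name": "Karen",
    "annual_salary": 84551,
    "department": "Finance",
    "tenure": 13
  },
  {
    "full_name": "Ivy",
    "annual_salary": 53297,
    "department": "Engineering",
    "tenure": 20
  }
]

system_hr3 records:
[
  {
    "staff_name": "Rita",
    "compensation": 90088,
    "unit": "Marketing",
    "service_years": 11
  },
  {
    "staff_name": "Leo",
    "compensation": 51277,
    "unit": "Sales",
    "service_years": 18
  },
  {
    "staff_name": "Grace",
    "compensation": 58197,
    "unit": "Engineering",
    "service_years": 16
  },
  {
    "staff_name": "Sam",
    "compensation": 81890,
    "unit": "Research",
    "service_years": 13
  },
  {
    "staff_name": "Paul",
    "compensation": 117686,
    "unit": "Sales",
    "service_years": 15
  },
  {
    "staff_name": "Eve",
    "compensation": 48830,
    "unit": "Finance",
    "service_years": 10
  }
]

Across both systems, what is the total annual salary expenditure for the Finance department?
133381

Schema mappings:
- "department" (system_hr1) = "unit" (system_hr3) = department
- "annual_salary" (system_hr1) = "compensation" (system_hr3) = salary

Finance salaries from system_hr1: 84551
Finance salaries from system_hr3: 48830

Total: 84551 + 48830 = 133381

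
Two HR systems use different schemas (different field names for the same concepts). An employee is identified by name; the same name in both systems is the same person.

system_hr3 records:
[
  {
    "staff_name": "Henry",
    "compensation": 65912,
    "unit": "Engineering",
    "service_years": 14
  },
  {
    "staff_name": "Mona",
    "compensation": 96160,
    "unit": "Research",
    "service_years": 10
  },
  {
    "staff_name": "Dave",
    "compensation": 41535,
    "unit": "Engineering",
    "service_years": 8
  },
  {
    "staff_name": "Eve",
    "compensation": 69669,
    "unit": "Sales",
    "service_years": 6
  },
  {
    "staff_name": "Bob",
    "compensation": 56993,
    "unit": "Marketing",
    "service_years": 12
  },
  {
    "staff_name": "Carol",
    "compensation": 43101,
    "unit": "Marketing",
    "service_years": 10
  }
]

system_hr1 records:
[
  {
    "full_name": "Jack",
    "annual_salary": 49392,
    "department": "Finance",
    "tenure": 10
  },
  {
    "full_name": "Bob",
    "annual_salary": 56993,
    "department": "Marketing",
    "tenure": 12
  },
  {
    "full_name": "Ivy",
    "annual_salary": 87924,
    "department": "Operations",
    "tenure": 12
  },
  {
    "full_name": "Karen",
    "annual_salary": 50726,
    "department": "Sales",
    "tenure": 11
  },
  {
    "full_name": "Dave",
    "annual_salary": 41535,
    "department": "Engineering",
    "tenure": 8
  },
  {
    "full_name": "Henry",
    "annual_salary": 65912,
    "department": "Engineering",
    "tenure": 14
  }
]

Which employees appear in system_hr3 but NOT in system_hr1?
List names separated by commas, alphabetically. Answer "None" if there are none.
Carol, Eve, Mona

Schema mapping: "staff_name" (system_hr3) = "full_name" (system_hr1) = employee name

Names in system_hr3: ['Bob', 'Carol', 'Dave', 'Eve', 'Henry', 'Mona']
Names in system_hr1: ['Bob', 'Dave', 'Henry', 'Ivy', 'Jack', 'Karen']

In system_hr3 but not system_hr1: ['Carol', 'Eve', 'Mona']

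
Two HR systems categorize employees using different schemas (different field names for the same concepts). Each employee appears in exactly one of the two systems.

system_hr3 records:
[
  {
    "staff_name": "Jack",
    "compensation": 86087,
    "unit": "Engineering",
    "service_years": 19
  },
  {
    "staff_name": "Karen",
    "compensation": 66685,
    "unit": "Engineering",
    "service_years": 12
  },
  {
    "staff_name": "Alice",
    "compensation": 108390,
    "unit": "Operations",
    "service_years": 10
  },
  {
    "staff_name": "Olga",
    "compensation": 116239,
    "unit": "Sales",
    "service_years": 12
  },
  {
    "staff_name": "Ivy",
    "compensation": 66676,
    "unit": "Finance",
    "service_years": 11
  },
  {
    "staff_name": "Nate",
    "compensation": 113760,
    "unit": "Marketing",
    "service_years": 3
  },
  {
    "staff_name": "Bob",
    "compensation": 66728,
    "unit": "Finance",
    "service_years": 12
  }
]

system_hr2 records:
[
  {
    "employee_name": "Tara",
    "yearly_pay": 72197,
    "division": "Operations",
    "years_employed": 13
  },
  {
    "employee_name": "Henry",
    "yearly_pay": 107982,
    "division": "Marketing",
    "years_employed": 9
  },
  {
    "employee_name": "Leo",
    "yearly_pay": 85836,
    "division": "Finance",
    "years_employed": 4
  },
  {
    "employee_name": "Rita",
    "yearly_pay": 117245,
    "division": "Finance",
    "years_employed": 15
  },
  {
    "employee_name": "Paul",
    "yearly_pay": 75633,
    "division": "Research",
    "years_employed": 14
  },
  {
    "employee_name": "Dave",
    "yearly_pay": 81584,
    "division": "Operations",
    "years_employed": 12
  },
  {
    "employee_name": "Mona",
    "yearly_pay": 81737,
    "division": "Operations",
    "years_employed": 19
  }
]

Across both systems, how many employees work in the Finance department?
4

Schema mapping: "unit" (system_hr3) = "division" (system_hr2) = department

Finance employees in system_hr3: 2
Finance employees in system_hr2: 2

Total in Finance: 2 + 2 = 4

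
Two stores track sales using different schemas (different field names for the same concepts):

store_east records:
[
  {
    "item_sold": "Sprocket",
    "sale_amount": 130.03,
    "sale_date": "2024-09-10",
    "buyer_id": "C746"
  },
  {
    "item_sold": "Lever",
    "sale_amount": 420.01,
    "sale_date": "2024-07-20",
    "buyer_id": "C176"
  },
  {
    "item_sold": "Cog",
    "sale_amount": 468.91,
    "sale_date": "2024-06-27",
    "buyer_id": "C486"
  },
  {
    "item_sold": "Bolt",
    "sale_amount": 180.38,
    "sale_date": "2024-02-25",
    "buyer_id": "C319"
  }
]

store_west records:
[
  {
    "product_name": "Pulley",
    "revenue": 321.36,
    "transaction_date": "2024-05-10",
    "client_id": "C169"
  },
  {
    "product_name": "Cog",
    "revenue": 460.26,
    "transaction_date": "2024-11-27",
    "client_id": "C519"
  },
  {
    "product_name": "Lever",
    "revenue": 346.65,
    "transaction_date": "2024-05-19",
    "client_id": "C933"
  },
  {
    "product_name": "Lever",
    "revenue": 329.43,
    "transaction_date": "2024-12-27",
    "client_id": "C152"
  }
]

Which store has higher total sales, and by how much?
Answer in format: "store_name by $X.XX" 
store_west by $258.37

Schema mapping: "sale_amount" (store_east) = "revenue" (store_west) = sale amount

Total for store_east: 1199.33
Total for store_west: 1457.70

Difference: |1199.33 - 1457.70| = 258.37
store_west has higher sales by $258.37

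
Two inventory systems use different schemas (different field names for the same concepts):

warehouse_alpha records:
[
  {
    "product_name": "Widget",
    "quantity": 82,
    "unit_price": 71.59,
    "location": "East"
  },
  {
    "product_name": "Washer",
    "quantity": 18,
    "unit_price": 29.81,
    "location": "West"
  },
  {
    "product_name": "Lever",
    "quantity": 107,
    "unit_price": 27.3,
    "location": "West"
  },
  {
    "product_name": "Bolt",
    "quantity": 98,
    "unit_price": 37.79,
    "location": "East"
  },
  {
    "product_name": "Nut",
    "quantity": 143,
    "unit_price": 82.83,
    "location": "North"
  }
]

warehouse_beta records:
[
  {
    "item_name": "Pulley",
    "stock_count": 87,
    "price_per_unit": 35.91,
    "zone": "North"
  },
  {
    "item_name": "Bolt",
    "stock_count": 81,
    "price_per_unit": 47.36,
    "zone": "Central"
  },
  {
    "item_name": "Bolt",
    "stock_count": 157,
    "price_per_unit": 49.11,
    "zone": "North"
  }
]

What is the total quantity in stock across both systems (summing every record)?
773

To reconcile these schemas, identify the field holding the quantity in stock in each system:
1. In warehouse_alpha it is "quantity"
2. In warehouse_beta it is "stock_count"

From warehouse_alpha: 82 + 18 + 107 + 98 + 143 = 448
From warehouse_beta: 87 + 81 + 157 = 325

Total: 448 + 325 = 773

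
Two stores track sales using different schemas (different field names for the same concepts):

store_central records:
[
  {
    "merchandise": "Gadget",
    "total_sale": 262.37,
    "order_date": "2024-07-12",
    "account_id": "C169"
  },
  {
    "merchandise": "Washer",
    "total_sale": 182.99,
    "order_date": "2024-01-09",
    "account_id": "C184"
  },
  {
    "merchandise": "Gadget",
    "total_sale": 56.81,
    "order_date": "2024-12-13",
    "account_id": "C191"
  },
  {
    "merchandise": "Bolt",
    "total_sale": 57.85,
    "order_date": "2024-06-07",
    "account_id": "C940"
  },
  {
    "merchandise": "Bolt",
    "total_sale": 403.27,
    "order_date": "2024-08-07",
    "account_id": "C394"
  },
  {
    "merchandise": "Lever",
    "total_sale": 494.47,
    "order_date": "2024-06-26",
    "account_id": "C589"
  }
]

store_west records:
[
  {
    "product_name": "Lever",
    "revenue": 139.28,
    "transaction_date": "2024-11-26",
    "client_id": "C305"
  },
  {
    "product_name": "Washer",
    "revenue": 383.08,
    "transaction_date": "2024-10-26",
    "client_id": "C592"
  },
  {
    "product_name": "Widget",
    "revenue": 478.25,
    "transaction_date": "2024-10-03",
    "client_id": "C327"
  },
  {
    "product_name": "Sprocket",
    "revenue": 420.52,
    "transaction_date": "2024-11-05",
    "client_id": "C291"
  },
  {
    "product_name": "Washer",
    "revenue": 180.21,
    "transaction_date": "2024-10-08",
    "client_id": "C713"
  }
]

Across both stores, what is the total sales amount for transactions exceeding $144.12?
2805.16

Schema mapping: "total_sale" (store_central) = "revenue" (store_west) = sale amount

Sum of sales > $144.12 in store_central: 1343.1
Sum of sales > $144.12 in store_west: 1462.06

Total: 1343.1 + 1462.06 = 2805.16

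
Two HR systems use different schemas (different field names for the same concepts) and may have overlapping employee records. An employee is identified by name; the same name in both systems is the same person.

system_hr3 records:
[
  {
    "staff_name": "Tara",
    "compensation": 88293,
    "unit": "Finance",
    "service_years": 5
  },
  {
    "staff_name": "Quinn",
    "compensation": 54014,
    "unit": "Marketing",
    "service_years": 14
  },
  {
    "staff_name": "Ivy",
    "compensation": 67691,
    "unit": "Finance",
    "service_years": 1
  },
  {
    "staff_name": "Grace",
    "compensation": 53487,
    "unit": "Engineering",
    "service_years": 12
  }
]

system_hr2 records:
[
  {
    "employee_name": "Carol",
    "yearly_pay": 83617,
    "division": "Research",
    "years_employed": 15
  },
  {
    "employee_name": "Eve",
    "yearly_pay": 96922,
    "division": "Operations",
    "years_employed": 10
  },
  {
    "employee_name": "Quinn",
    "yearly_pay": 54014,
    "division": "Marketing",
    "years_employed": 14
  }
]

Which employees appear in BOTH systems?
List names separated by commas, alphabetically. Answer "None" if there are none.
Quinn

Schema mapping: "staff_name" (system_hr3) = "employee_name" (system_hr2) = employee name

Names in system_hr3: ['Grace', 'Ivy', 'Quinn', 'Tara']
Names in system_hr2: ['Carol', 'Eve', 'Quinn']

Intersection: ['Quinn']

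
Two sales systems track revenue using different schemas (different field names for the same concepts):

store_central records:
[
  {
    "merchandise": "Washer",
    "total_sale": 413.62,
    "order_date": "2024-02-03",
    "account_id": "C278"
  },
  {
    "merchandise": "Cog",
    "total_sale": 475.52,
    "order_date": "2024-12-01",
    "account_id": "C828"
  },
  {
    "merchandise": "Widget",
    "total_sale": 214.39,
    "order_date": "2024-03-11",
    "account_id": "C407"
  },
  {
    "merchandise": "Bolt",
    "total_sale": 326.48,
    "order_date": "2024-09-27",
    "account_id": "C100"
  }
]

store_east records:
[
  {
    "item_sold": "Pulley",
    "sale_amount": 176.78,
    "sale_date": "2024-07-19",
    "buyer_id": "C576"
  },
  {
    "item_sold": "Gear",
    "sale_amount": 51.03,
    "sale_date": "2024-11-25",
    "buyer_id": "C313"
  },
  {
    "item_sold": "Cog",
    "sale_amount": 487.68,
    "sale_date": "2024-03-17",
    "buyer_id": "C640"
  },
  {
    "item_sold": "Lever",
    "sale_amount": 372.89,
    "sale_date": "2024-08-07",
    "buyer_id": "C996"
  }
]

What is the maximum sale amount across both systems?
487.68

Reconcile: "total_sale" (store_central) = "sale_amount" (store_east) = sale amount

Maximum in store_central: 475.52
Maximum in store_east: 487.68

Overall maximum: max(475.52, 487.68) = 487.68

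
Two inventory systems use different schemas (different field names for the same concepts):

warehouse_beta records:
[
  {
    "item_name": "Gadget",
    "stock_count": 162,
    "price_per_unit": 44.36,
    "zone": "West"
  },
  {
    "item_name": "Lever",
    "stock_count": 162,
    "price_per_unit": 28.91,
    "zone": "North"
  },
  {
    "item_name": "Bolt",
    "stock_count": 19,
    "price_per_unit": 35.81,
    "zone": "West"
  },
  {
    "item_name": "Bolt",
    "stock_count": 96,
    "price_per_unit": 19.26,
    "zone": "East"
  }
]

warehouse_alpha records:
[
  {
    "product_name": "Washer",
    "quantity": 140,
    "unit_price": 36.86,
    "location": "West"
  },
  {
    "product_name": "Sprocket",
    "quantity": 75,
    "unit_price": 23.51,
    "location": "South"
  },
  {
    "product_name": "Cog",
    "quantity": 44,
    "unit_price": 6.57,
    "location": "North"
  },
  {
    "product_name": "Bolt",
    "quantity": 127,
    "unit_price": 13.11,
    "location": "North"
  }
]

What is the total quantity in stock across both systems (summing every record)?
825

To reconcile these schemas, identify the field holding the quantity in stock in each system:
1. In warehouse_beta it is "stock_count"
2. In warehouse_alpha it is "quantity"

From warehouse_beta: 162 + 162 + 19 + 96 = 439
From warehouse_alpha: 140 + 75 + 44 + 127 = 386

Total: 439 + 386 = 825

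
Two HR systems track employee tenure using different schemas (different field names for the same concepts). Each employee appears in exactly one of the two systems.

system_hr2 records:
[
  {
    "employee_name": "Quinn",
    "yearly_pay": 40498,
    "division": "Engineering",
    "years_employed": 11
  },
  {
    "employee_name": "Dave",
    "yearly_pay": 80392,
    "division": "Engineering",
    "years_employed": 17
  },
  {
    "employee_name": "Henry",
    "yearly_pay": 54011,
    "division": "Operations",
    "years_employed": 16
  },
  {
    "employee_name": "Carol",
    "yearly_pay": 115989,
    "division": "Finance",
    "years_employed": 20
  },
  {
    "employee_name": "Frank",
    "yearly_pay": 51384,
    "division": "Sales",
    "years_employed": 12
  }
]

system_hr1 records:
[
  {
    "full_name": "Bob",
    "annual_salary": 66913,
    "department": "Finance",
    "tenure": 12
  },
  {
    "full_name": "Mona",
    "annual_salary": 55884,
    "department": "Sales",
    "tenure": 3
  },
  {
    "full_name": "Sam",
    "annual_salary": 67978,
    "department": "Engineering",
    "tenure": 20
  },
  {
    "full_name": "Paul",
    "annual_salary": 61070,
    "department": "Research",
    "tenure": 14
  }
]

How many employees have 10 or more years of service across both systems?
8

Reconcile schemas: "years_employed" (system_hr2) = "tenure" (system_hr1) = years of service

From system_hr2: 5 employees with >= 10 years
From system_hr1: 3 employees with >= 10 years

Total: 5 + 3 = 8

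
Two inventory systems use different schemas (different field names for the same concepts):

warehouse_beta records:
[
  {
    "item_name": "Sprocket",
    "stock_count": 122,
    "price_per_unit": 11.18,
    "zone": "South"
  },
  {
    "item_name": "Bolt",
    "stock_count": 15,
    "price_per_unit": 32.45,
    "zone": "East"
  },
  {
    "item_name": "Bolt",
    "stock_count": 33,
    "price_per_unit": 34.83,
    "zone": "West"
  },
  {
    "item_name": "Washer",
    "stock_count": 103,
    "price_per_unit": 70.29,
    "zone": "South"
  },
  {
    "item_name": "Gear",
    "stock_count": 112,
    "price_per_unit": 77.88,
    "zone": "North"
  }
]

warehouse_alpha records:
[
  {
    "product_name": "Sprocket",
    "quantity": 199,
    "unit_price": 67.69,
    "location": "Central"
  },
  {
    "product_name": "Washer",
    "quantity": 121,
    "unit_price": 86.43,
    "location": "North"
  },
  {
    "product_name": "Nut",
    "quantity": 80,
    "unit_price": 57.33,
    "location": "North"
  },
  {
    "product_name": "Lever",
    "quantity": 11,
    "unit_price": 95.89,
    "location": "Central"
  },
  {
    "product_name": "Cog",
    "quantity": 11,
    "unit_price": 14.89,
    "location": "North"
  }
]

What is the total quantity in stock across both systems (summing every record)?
807

To reconcile these schemas, identify the field holding the quantity in stock in each system:
1. In warehouse_beta it is "stock_count"
2. In warehouse_alpha it is "quantity"

From warehouse_beta: 122 + 15 + 33 + 103 + 112 = 385
From warehouse_alpha: 199 + 121 + 80 + 11 + 11 = 422

Total: 385 + 422 = 807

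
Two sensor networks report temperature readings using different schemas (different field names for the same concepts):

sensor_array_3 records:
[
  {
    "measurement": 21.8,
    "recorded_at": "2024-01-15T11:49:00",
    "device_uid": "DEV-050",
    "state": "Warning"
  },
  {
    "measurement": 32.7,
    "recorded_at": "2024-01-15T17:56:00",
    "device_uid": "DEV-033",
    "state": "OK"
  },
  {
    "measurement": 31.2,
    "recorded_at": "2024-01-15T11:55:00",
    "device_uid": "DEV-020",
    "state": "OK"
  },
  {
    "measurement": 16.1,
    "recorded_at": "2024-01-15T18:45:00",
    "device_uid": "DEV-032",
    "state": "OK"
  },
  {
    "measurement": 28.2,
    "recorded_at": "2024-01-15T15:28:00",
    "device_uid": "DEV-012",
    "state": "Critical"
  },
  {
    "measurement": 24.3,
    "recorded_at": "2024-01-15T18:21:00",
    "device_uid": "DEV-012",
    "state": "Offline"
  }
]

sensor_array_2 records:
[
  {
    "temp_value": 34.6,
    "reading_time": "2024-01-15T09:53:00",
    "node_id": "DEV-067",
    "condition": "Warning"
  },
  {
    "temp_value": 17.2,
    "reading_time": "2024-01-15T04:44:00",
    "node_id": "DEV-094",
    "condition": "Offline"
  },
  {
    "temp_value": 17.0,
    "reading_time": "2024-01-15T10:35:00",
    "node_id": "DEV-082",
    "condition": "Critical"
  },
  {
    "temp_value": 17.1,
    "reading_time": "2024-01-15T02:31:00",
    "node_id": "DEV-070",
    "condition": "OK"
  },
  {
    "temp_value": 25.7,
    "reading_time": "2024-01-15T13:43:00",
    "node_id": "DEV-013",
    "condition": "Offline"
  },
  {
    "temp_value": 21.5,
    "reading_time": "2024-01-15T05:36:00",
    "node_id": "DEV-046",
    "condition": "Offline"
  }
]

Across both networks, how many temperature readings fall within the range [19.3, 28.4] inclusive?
5

Schema mapping: "measurement" (sensor_array_3) = "temp_value" (sensor_array_2) = temperature

Readings in [19.3, 28.4] from sensor_array_3: 3
Readings in [19.3, 28.4] from sensor_array_2: 2

Total count: 3 + 2 = 5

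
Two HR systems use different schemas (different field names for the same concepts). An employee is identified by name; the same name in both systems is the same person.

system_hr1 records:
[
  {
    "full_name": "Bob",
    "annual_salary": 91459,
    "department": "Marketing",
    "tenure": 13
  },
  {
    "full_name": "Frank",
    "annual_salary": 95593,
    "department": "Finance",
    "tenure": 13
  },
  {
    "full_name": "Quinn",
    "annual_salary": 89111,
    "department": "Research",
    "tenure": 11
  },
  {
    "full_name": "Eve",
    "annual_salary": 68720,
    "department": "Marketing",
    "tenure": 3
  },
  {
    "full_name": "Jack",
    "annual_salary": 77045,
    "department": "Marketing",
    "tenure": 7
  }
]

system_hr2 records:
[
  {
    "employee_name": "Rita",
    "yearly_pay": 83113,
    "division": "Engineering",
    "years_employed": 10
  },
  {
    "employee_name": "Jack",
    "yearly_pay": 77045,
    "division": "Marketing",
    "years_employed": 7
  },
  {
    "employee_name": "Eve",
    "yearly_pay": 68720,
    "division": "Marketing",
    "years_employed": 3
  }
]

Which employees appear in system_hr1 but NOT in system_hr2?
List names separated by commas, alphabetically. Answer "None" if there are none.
Bob, Frank, Quinn

Schema mapping: "full_name" (system_hr1) = "employee_name" (system_hr2) = employee name

Names in system_hr1: ['Bob', 'Eve', 'Frank', 'Jack', 'Quinn']
Names in system_hr2: ['Eve', 'Jack', 'Rita']

In system_hr1 but not system_hr2: ['Bob', 'Frank', 'Quinn']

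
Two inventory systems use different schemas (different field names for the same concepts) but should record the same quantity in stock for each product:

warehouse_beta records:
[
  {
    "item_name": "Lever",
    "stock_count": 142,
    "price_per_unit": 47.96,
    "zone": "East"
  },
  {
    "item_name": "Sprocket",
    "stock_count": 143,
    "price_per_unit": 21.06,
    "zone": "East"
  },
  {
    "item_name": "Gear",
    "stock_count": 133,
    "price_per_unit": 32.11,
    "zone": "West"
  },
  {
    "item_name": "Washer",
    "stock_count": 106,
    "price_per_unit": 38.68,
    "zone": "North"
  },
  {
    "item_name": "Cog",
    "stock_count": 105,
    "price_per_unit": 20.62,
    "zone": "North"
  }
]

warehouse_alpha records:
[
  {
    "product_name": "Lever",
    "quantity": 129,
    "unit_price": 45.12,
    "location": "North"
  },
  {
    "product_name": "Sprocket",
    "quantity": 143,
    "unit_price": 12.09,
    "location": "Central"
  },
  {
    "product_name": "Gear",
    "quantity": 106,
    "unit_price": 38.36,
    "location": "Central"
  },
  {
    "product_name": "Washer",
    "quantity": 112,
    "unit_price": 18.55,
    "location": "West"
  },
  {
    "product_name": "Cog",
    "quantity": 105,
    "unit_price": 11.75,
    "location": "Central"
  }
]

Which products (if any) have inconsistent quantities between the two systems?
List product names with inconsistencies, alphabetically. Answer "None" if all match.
Gear, Lever, Washer

Schema mappings:
- "item_name" (warehouse_beta) = "product_name" (warehouse_alpha) = product name
- "stock_count" (warehouse_beta) = "quantity" (warehouse_alpha) = quantity

Comparison:
  Lever: 142 vs 129 - MISMATCH
  Sprocket: 143 vs 143 - MATCH
  Gear: 133 vs 106 - MISMATCH
  Washer: 106 vs 112 - MISMATCH
  Cog: 105 vs 105 - MATCH

Products with inconsistencies: Gear, Lever, Washer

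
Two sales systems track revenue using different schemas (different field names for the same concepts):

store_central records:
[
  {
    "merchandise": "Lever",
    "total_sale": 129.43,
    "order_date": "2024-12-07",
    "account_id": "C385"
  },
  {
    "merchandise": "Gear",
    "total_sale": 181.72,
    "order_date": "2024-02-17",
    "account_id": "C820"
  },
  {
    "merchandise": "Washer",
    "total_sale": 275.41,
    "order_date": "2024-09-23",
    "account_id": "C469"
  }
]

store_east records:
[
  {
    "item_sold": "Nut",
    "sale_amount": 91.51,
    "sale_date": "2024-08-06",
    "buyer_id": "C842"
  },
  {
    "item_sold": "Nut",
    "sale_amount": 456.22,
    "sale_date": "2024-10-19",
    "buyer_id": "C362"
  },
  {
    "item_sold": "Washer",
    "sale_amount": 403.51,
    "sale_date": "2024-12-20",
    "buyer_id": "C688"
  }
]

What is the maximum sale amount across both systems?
456.22

Reconcile: "total_sale" (store_central) = "sale_amount" (store_east) = sale amount

Maximum in store_central: 275.41
Maximum in store_east: 456.22

Overall maximum: max(275.41, 456.22) = 456.22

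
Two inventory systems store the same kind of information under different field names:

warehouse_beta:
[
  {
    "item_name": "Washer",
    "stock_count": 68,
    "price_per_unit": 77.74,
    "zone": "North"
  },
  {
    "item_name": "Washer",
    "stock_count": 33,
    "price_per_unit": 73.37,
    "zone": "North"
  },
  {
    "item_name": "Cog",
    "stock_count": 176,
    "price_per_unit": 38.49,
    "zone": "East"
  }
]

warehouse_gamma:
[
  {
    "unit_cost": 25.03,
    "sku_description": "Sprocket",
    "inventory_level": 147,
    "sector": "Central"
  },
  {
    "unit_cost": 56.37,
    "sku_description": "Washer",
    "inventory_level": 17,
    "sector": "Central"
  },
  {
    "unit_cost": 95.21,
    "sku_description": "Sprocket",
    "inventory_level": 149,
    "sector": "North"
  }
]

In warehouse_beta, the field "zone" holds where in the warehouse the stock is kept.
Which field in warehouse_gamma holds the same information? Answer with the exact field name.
sector

In warehouse_beta, "zone" holds where in the warehouse the stock is kept.
The fields in warehouse_gamma are: "unit_cost", "sku_description", "inventory_level", "sector".
"sector" is the match: the name refers to the same concept and its values are area labels (e.g. 'Central', 'North').
The other fields ("unit_cost", "sku_description", "inventory_level") hold different kinds of data.

So "zone" in warehouse_beta corresponds to "sector" in warehouse_gamma.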